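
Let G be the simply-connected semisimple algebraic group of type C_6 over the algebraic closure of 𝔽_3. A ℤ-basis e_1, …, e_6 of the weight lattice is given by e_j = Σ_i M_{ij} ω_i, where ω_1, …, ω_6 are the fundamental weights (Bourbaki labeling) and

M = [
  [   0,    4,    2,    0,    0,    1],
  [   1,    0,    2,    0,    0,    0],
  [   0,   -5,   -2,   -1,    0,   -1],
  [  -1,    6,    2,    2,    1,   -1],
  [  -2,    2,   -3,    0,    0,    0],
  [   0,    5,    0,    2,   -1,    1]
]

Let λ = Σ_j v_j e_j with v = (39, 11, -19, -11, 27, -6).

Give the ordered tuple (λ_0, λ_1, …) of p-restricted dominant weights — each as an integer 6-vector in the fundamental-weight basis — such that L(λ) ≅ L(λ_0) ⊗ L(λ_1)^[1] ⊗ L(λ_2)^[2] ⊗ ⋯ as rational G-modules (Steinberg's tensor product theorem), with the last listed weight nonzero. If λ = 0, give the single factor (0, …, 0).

Change of basis e → ω: c = M·v where v = (39, 11, -19, -11, 27, -6):
  c_1 = 0·39 + 4·11 + (2)·(-19) + (0)·(-11) + 0·27 + (1)·(-6) = 0
  c_2 = 1·39 + 0·11 + (2)·(-19) + (0)·(-11) + 0·27 + (0)·(-6) = 1
  c_3 = 0·39 + (-5)·(11) + (-2)·(-19) + (-1)·(-11) + 0·27 + (-1)·(-6) = 0
  c_4 = (-1)·(39) + 6·11 + (2)·(-19) + (2)·(-11) + 1·27 + (-1)·(-6) = 0
  c_5 = (-2)·(39) + 2·11 + (-3)·(-19) + (0)·(-11) + 0·27 + (0)·(-6) = 1
  c_6 = 0·39 + 5·11 + (0)·(-19) + (2)·(-11) + (-1)·(27) + (1)·(-6) = 0
Base-3 expansion of each c_i:
  c_1 = 0
  c_2 = 1 = 1·3^0
  c_3 = 0
  c_4 = 0
  c_5 = 1 = 1·3^0
  c_6 = 0
p-restricted factor λ_0 = (0, 1, 0, 0, 1, 0)

((0, 1, 0, 0, 1, 0),)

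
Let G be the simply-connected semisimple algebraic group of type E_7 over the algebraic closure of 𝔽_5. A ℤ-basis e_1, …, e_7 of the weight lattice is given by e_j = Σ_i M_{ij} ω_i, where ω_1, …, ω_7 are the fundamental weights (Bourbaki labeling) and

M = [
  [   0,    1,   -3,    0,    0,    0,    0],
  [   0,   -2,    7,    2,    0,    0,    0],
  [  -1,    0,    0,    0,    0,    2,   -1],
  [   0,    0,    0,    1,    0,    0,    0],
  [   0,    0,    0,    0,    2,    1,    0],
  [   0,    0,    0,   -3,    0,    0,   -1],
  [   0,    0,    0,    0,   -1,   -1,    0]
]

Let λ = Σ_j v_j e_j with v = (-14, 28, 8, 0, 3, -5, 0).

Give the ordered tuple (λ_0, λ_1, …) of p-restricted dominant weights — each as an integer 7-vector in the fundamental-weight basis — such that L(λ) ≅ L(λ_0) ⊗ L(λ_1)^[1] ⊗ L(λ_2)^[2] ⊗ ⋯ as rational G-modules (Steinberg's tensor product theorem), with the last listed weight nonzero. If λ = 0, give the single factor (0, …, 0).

((4, 0, 4, 0, 1, 0, 2),)

Change of basis e → ω: c = M·v where v = (-14, 28, 8, 0, 3, -5, 0):
  c_1 = (0)·(-14) + (1)·(28) + (-3)·(8) + (0)·(0) + (0)·(3) + (0)·(-5) + (0)·(0) = 4
  c_2 = (0)·(-14) + (-2)·(28) + (7)·(8) + (2)·(0) + (0)·(3) + (0)·(-5) + (0)·(0) = 0
  c_3 = (-1)·(-14) + (0)·(28) + (0)·(8) + (0)·(0) + (0)·(3) + (2)·(-5) + (-1)·(0) = 4
  c_4 = (0)·(-14) + (0)·(28) + (0)·(8) + (1)·(0) + (0)·(3) + (0)·(-5) + (0)·(0) = 0
  c_5 = (0)·(-14) + (0)·(28) + (0)·(8) + (0)·(0) + (2)·(3) + (1)·(-5) + (0)·(0) = 1
  c_6 = (0)·(-14) + (0)·(28) + (0)·(8) + (-3)·(0) + (0)·(3) + (0)·(-5) + (-1)·(0) = 0
  c_7 = (0)·(-14) + (0)·(28) + (0)·(8) + (0)·(0) + (-1)·(3) + (-1)·(-5) + (0)·(0) = 2
Writing each c_i in base p = 5:
  c_1 = 4 = 4·5^0
  c_2 = 0
  c_3 = 4 = 4·5^0
  c_4 = 0
  c_5 = 1 = 1·5^0
  c_6 = 0
  c_7 = 2 = 2·5^0
Factor λ_0 = (4, 0, 4, 0, 1, 0, 2)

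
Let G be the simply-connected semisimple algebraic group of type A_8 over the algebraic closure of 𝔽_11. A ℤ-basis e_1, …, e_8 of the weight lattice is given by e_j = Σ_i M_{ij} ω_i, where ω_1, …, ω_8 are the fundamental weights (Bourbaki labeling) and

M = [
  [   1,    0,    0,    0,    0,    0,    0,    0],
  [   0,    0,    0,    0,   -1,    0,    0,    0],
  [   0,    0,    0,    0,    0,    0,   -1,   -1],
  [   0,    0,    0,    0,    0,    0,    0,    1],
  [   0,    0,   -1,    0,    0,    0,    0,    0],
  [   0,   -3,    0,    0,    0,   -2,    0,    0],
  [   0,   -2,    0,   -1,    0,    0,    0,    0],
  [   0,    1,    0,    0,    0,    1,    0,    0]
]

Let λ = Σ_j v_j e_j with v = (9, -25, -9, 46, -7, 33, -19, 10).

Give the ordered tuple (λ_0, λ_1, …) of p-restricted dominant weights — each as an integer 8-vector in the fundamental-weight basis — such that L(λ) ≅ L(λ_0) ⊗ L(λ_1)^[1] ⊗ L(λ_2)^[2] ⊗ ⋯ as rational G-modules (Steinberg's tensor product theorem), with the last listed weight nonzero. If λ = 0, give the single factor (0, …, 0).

((9, 7, 9, 10, 9, 9, 4, 8),)

In the fundamental-weight basis, λ has coordinates c = M·v (v = (9, -25, -9, 46, -7, 33, -19, 10)):
  c_1 = 1·9 + (0)·(-25) + (0)·(-9) + 0·46 + (0)·(-7) + 0·33 + (0)·(-19) + 0·10 = 9
  c_2 = 0·9 + (0)·(-25) + (0)·(-9) + 0·46 + (-1)·(-7) + 0·33 + (0)·(-19) + 0·10 = 7
  c_3 = 0·9 + (0)·(-25) + (0)·(-9) + 0·46 + (0)·(-7) + 0·33 + (-1)·(-19) + (-1)·(10) = 9
  c_4 = 0·9 + (0)·(-25) + (0)·(-9) + 0·46 + (0)·(-7) + 0·33 + (0)·(-19) + 1·10 = 10
  c_5 = 0·9 + (0)·(-25) + (-1)·(-9) + 0·46 + (0)·(-7) + 0·33 + (0)·(-19) + 0·10 = 9
  c_6 = 0·9 + (-3)·(-25) + (0)·(-9) + 0·46 + (0)·(-7) + (-2)·(33) + (0)·(-19) + 0·10 = 9
  c_7 = 0·9 + (-2)·(-25) + (0)·(-9) + (-1)·(46) + (0)·(-7) + 0·33 + (0)·(-19) + 0·10 = 4
  c_8 = 0·9 + (1)·(-25) + (0)·(-9) + 0·46 + (0)·(-7) + 1·33 + (0)·(-19) + 0·10 = 8
p = 11; digits c_i = Σ_j d_{ij}·11^j, 0 ≤ d_{ij} < 11:
  c_1 = 9 = 9·11^0
  c_2 = 7 = 7·11^0
  c_3 = 9 = 9·11^0
  c_4 = 10 = 10·11^0
  c_5 = 9 = 9·11^0
  c_6 = 9 = 9·11^0
  c_7 = 4 = 4·11^0
  c_8 = 8 = 8·11^0
λ_0 = (9, 7, 9, 10, 9, 9, 4, 8)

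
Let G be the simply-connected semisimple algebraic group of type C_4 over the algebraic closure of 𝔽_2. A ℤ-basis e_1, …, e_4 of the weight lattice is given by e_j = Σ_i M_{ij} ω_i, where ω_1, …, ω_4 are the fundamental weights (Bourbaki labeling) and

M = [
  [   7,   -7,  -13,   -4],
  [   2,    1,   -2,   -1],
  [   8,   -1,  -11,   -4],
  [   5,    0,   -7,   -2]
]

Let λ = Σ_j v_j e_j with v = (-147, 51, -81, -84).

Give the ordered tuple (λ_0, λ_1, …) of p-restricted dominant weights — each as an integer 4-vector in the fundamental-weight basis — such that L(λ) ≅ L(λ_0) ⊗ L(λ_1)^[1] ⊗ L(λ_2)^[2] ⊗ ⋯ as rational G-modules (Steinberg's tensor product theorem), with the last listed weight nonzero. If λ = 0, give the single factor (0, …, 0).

((1, 1, 0, 0), (1, 1, 0, 0))

Converting to the ω-basis (c_i = row i of M dotted with v = (-147, 51, -81, -84)):
  c_1 = (7)·(-147) + (-7)·(51) + (-13)·(-81) + (-4)·(-84) = 3
  c_2 = (2)·(-147) + 1·51 + (-2)·(-81) + (-1)·(-84) = 3
  c_3 = (8)·(-147) + (-1)·(51) + (-11)·(-81) + (-4)·(-84) = 0
  c_4 = (5)·(-147) + 0·51 + (-7)·(-81) + (-2)·(-84) = 0
Base-2 expansion of each c_i:
  c_1 = 3 = 1·2^0 + 1·2^1
  c_2 = 3 = 1·2^0 + 1·2^1
  c_3 = 0
  c_4 = 0
p-restricted factor λ_0 = (1, 1, 0, 0)
p-restricted factor λ_1 = (1, 1, 0, 0)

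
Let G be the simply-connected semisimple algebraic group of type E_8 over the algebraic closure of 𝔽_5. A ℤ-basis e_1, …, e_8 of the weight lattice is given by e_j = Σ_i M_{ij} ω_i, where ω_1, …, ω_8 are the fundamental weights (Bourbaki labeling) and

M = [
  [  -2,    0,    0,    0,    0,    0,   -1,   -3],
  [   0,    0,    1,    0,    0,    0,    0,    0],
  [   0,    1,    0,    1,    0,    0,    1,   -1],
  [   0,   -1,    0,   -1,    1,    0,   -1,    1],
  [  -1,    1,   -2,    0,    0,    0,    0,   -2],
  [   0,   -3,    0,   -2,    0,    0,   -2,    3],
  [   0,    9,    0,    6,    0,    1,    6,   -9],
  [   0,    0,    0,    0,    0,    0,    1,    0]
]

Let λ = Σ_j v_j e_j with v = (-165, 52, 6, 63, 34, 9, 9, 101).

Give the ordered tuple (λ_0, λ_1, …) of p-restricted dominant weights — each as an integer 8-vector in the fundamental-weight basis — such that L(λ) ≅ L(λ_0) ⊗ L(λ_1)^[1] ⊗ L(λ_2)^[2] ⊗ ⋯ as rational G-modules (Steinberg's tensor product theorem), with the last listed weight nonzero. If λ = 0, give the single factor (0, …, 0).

((3, 1, 3, 1, 3, 3, 0, 4), (3, 1, 4, 2, 0, 0, 0, 1))

In the fundamental-weight basis, λ has coordinates c = M·v (v = (-165, 52, 6, 63, 34, 9, 9, 101)):
  c_1 = (-2)·(-165) + 0·52 + 0·6 + 0·63 + 0·34 + 0·9 + (-1)·(9) + (-3)·(101) = 18
  c_2 = (0)·(-165) + 0·52 + 1·6 + 0·63 + 0·34 + 0·9 + 0·9 + 0·101 = 6
  c_3 = (0)·(-165) + 1·52 + 0·6 + 1·63 + 0·34 + 0·9 + 1·9 + (-1)·(101) = 23
  c_4 = (0)·(-165) + (-1)·(52) + 0·6 + (-1)·(63) + 1·34 + 0·9 + (-1)·(9) + 1·101 = 11
  c_5 = (-1)·(-165) + 1·52 + (-2)·(6) + 0·63 + 0·34 + 0·9 + 0·9 + (-2)·(101) = 3
  c_6 = (0)·(-165) + (-3)·(52) + 0·6 + (-2)·(63) + 0·34 + 0·9 + (-2)·(9) + 3·101 = 3
  c_7 = (0)·(-165) + 9·52 + 0·6 + 6·63 + 0·34 + 1·9 + 6·9 + (-9)·(101) = 0
  c_8 = (0)·(-165) + 0·52 + 0·6 + 0·63 + 0·34 + 0·9 + 1·9 + 0·101 = 9
Base-5 expansion of each c_i:
  c_1 = 18 = 3·5^0 + 3·5^1
  c_2 = 6 = 1·5^0 + 1·5^1
  c_3 = 23 = 3·5^0 + 4·5^1
  c_4 = 11 = 1·5^0 + 2·5^1
  c_5 = 3 = 3·5^0
  c_6 = 3 = 3·5^0
  c_7 = 0
  c_8 = 9 = 4·5^0 + 1·5^1
λ_0 = (3, 1, 3, 1, 3, 3, 0, 4)
λ_1 = (3, 1, 4, 2, 0, 0, 0, 1)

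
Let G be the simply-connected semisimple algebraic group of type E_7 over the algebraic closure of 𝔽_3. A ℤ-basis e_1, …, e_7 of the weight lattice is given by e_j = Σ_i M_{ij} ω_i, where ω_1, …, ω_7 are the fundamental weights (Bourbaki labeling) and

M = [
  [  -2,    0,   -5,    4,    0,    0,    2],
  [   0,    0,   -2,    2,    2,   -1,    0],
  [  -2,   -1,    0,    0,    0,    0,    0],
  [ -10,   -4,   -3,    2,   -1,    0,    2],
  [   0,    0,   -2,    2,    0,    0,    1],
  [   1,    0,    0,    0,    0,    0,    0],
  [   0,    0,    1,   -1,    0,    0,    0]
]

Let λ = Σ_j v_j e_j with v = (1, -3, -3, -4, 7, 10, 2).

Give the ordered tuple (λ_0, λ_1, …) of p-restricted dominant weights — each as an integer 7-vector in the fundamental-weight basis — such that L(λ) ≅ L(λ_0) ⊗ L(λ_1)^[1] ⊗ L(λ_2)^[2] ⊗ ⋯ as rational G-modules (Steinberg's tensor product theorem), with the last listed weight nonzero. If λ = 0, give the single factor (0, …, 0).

((1, 2, 1, 0, 0, 1, 1),)

Compute c_i = Σ_j M_{ij} v_j with v = (1, -3, -3, -4, 7, 10, 2):
  c_1 = -2*1 + 0*-3 + -5*-3 + 4*-4 + 0*7 + 0*10 + 2*2 = 1
  c_2 = 0*1 + 0*-3 + -2*-3 + 2*-4 + 2*7 + -1*10 + 0*2 = 2
  c_3 = -2*1 + -1*-3 + 0*-3 + 0*-4 + 0*7 + 0*10 + 0*2 = 1
  c_4 = -10*1 + -4*-3 + -3*-3 + 2*-4 + -1*7 + 0*10 + 2*2 = 0
  c_5 = 0*1 + 0*-3 + -2*-3 + 2*-4 + 0*7 + 0*10 + 1*2 = 0
  c_6 = 1*1 + 0*-3 + 0*-3 + 0*-4 + 0*7 + 0*10 + 0*2 = 1
  c_7 = 0*1 + 0*-3 + 1*-3 + -1*-4 + 0*7 + 0*10 + 0*2 = 1
Writing each c_i in base p = 3:
  c_1 = 1 = 1·3^0
  c_2 = 2 = 2·3^0
  c_3 = 1 = 1·3^0
  c_4 = 0
  c_5 = 0
  c_6 = 1 = 1·3^0
  c_7 = 1 = 1·3^0
p-restricted factor λ_0 = (1, 2, 1, 0, 0, 1, 1)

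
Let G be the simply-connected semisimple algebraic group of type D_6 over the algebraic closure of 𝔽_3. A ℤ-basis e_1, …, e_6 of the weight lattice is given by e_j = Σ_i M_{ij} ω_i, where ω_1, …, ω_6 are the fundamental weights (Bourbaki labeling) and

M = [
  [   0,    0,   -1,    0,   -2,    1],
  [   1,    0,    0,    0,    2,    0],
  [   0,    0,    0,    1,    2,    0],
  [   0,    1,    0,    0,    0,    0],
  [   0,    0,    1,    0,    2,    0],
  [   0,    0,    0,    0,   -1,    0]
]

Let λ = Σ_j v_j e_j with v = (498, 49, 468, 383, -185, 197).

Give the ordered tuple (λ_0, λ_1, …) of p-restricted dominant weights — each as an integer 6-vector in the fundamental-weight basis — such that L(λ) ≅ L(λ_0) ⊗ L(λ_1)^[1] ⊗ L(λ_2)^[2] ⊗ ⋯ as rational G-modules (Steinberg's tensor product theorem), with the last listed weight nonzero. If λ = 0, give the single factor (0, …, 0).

((0, 2, 1, 1, 2, 2), (0, 0, 1, 1, 2, 1), (2, 2, 1, 2, 1, 2), (0, 1, 0, 1, 0, 0), (1, 1, 0, 0, 1, 2))

Compute c_i = Σ_j M_{ij} v_j with v = (498, 49, 468, 383, -185, 197):
  c_1 = 0*498 + 0*49 + -1*468 + 0*383 + -2*-185 + 1*197 = 99
  c_2 = 1*498 + 0*49 + 0*468 + 0*383 + 2*-185 + 0*197 = 128
  c_3 = 0*498 + 0*49 + 0*468 + 1*383 + 2*-185 + 0*197 = 13
  c_4 = 0*498 + 1*49 + 0*468 + 0*383 + 0*-185 + 0*197 = 49
  c_5 = 0*498 + 0*49 + 1*468 + 0*383 + 2*-185 + 0*197 = 98
  c_6 = 0*498 + 0*49 + 0*468 + 0*383 + -1*-185 + 0*197 = 185
Base-3 expansion of each c_i:
  c_1 = 99 = 0·3^0 + 0·3^1 + 2·3^2 + 0·3^3 + 1·3^4
  c_2 = 128 = 2·3^0 + 0·3^1 + 2·3^2 + 1·3^3 + 1·3^4
  c_3 = 13 = 1·3^0 + 1·3^1 + 1·3^2
  c_4 = 49 = 1·3^0 + 1·3^1 + 2·3^2 + 1·3^3
  c_5 = 98 = 2·3^0 + 2·3^1 + 1·3^2 + 0·3^3 + 1·3^4
  c_6 = 185 = 2·3^0 + 1·3^1 + 2·3^2 + 0·3^3 + 2·3^4
Factor λ_0 = (0, 2, 1, 1, 2, 2)
Factor λ_1 = (0, 0, 1, 1, 2, 1)
Factor λ_2 = (2, 2, 1, 2, 1, 2)
Factor λ_3 = (0, 1, 0, 1, 0, 0)
Factor λ_4 = (1, 1, 0, 0, 1, 2)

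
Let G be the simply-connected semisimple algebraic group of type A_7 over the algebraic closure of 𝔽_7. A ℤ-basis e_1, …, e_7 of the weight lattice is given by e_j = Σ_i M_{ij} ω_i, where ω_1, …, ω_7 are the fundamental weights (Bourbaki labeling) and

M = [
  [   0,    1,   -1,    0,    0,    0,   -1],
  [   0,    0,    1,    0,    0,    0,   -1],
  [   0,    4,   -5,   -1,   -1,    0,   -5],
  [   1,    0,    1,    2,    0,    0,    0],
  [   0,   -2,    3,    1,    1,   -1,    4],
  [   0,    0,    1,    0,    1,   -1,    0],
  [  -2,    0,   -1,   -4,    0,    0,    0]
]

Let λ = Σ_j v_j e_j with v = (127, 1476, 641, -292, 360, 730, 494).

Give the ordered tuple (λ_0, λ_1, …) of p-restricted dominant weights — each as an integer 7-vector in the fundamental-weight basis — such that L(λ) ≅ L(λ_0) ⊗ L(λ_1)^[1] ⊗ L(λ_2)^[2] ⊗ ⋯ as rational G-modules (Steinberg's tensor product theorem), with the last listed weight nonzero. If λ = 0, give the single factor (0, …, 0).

Compute c_i = Σ_j M_{ij} v_j with v = (127, 1476, 641, -292, 360, 730, 494):
  c_1 = 0*127 + 1*1476 + -1*641 + 0*-292 + 0*360 + 0*730 + -1*494 = 341
  c_2 = 0*127 + 0*1476 + 1*641 + 0*-292 + 0*360 + 0*730 + -1*494 = 147
  c_3 = 0*127 + 4*1476 + -5*641 + -1*-292 + -1*360 + 0*730 + -5*494 = 161
  c_4 = 1*127 + 0*1476 + 1*641 + 2*-292 + 0*360 + 0*730 + 0*494 = 184
  c_5 = 0*127 + -2*1476 + 3*641 + 1*-292 + 1*360 + -1*730 + 4*494 = 285
  c_6 = 0*127 + 0*1476 + 1*641 + 0*-292 + 1*360 + -1*730 + 0*494 = 271
  c_7 = -2*127 + 0*1476 + -1*641 + -4*-292 + 0*360 + 0*730 + 0*494 = 273
p = 7; digits c_i = Σ_j d_{ij}·7^j, 0 ≤ d_{ij} < 7:
  c_1 = 341 = 5·7^0 + 6·7^1 + 6·7^2
  c_2 = 147 = 0·7^0 + 0·7^1 + 3·7^2
  c_3 = 161 = 0·7^0 + 2·7^1 + 3·7^2
  c_4 = 184 = 2·7^0 + 5·7^1 + 3·7^2
  c_5 = 285 = 5·7^0 + 5·7^1 + 5·7^2
  c_6 = 271 = 5·7^0 + 3·7^1 + 5·7^2
  c_7 = 273 = 0·7^0 + 4·7^1 + 5·7^2
Factor λ_0 = (5, 0, 0, 2, 5, 5, 0)
Factor λ_1 = (6, 0, 2, 5, 5, 3, 4)
Factor λ_2 = (6, 3, 3, 3, 5, 5, 5)

((5, 0, 0, 2, 5, 5, 0), (6, 0, 2, 5, 5, 3, 4), (6, 3, 3, 3, 5, 5, 5))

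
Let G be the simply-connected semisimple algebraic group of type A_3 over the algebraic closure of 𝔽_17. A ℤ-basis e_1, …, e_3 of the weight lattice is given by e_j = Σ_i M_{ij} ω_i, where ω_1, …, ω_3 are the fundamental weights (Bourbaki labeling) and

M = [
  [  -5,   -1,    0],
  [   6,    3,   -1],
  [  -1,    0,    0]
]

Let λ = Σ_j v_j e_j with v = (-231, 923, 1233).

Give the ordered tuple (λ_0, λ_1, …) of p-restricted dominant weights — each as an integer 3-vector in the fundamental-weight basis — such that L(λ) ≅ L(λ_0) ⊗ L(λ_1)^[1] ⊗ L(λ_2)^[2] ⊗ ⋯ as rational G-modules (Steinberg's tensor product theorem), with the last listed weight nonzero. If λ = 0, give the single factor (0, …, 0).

Converting to the ω-basis (c_i = row i of M dotted with v = (-231, 923, 1233)):
  c_1 = -5*-231 + -1*923 + 0*1233 = 232
  c_2 = 6*-231 + 3*923 + -1*1233 = 150
  c_3 = -1*-231 + 0*923 + 0*1233 = 231
p = 17; digits c_i = Σ_j d_{ij}·17^j, 0 ≤ d_{ij} < 17:
  c_1 = 232 = 11·17^0 + 13·17^1
  c_2 = 150 = 14·17^0 + 8·17^1
  c_3 = 231 = 10·17^0 + 13·17^1
λ_0 = (11, 14, 10)
λ_1 = (13, 8, 13)

((11, 14, 10), (13, 8, 13))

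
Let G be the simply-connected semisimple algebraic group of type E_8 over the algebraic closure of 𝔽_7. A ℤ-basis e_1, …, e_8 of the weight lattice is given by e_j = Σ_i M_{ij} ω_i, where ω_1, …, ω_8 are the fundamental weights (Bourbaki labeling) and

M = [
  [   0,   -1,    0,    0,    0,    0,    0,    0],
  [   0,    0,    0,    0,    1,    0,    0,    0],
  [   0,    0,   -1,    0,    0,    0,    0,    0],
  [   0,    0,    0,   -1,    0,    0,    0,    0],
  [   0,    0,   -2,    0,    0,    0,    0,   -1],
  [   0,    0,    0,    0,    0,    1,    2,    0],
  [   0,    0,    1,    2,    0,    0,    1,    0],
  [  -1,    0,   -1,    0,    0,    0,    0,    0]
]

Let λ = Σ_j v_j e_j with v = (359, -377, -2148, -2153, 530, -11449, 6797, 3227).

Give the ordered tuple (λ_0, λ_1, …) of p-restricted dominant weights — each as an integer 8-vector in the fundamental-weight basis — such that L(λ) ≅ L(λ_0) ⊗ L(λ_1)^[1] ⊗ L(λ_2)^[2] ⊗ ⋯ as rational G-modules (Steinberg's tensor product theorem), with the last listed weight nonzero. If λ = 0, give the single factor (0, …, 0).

((6, 5, 6, 4, 5, 3, 0, 4), (4, 5, 5, 6, 5, 5, 0, 3), (0, 3, 1, 1, 0, 1, 0, 1), (1, 1, 6, 6, 3, 6, 1, 5))

In the fundamental-weight basis, λ has coordinates c = M·v (v = (359, -377, -2148, -2153, 530, -11449, 6797, 3227)):
  c_1 = 0·359 + (-1)·(-377) + (0)·(-2148) + (0)·(-2153) + 0·530 + (0)·(-11449) + 0·6797 + 0·3227 = 377
  c_2 = 0·359 + (0)·(-377) + (0)·(-2148) + (0)·(-2153) + 1·530 + (0)·(-11449) + 0·6797 + 0·3227 = 530
  c_3 = 0·359 + (0)·(-377) + (-1)·(-2148) + (0)·(-2153) + 0·530 + (0)·(-11449) + 0·6797 + 0·3227 = 2148
  c_4 = 0·359 + (0)·(-377) + (0)·(-2148) + (-1)·(-2153) + 0·530 + (0)·(-11449) + 0·6797 + 0·3227 = 2153
  c_5 = 0·359 + (0)·(-377) + (-2)·(-2148) + (0)·(-2153) + 0·530 + (0)·(-11449) + 0·6797 + (-1)·(3227) = 1069
  c_6 = 0·359 + (0)·(-377) + (0)·(-2148) + (0)·(-2153) + 0·530 + (1)·(-11449) + 2·6797 + 0·3227 = 2145
  c_7 = 0·359 + (0)·(-377) + (1)·(-2148) + (2)·(-2153) + 0·530 + (0)·(-11449) + 1·6797 + 0·3227 = 343
  c_8 = (-1)·(359) + (0)·(-377) + (-1)·(-2148) + (0)·(-2153) + 0·530 + (0)·(-11449) + 0·6797 + 0·3227 = 1789
p = 7; digits c_i = Σ_j d_{ij}·7^j, 0 ≤ d_{ij} < 7:
  c_1 = 377 = 6·7^0 + 4·7^1 + 0·7^2 + 1·7^3
  c_2 = 530 = 5·7^0 + 5·7^1 + 3·7^2 + 1·7^3
  c_3 = 2148 = 6·7^0 + 5·7^1 + 1·7^2 + 6·7^3
  c_4 = 2153 = 4·7^0 + 6·7^1 + 1·7^2 + 6·7^3
  c_5 = 1069 = 5·7^0 + 5·7^1 + 0·7^2 + 3·7^3
  c_6 = 2145 = 3·7^0 + 5·7^1 + 1·7^2 + 6·7^3
  c_7 = 343 = 0·7^0 + 0·7^1 + 0·7^2 + 1·7^3
  c_8 = 1789 = 4·7^0 + 3·7^1 + 1·7^2 + 5·7^3
λ_0 = (6, 5, 6, 4, 5, 3, 0, 4)
λ_1 = (4, 5, 5, 6, 5, 5, 0, 3)
λ_2 = (0, 3, 1, 1, 0, 1, 0, 1)
λ_3 = (1, 1, 6, 6, 3, 6, 1, 5)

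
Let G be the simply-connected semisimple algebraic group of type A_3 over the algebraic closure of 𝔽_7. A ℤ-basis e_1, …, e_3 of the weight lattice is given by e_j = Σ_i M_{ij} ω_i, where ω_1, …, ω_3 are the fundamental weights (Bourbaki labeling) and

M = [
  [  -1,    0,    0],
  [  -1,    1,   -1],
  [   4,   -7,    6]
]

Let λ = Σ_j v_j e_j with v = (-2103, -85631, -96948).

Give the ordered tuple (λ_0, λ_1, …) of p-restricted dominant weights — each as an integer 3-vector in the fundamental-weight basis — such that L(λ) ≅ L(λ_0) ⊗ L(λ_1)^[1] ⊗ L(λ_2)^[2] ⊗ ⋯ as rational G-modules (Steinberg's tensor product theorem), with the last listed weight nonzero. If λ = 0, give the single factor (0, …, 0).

((3, 1, 0), (6, 6, 1), (0, 0, 1), (6, 4, 6), (0, 5, 3))

In the fundamental-weight basis, λ has coordinates c = M·v (v = (-2103, -85631, -96948)):
  c_1 = -1*-2103 + 0*-85631 + 0*-96948 = 2103
  c_2 = -1*-2103 + 1*-85631 + -1*-96948 = 13420
  c_3 = 4*-2103 + -7*-85631 + 6*-96948 = 9317
p = 7; digits c_i = Σ_j d_{ij}·7^j, 0 ≤ d_{ij} < 7:
  c_1 = 2103 = 3·7^0 + 6·7^1 + 0·7^2 + 6·7^3
  c_2 = 13420 = 1·7^0 + 6·7^1 + 0·7^2 + 4·7^3 + 5·7^4
  c_3 = 9317 = 0·7^0 + 1·7^1 + 1·7^2 + 6·7^3 + 3·7^4
Factor λ_0 = (3, 1, 0)
Factor λ_1 = (6, 6, 1)
Factor λ_2 = (0, 0, 1)
Factor λ_3 = (6, 4, 6)
Factor λ_4 = (0, 5, 3)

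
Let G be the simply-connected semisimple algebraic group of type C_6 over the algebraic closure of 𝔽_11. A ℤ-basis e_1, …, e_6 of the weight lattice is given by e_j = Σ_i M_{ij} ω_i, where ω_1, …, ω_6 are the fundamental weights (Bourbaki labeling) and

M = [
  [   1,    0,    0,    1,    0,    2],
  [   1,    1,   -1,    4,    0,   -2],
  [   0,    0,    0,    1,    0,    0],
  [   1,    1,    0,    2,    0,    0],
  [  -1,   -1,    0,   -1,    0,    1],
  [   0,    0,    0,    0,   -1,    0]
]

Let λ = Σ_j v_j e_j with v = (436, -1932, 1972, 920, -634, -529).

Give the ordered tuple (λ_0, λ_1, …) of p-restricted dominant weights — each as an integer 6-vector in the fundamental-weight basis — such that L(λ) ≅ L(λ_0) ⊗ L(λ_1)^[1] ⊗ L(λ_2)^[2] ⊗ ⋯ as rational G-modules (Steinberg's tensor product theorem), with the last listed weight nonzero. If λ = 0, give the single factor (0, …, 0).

Change of basis e → ω: c = M·v where v = (436, -1932, 1972, 920, -634, -529):
  c_1 = (1)·(436) + (0)·(-1932) + (0)·(1972) + (1)·(920) + (0)·(-634) + (2)·(-529) = 298
  c_2 = (1)·(436) + (1)·(-1932) + (-1)·(1972) + (4)·(920) + (0)·(-634) + (-2)·(-529) = 1270
  c_3 = (0)·(436) + (0)·(-1932) + (0)·(1972) + (1)·(920) + (0)·(-634) + (0)·(-529) = 920
  c_4 = (1)·(436) + (1)·(-1932) + (0)·(1972) + (2)·(920) + (0)·(-634) + (0)·(-529) = 344
  c_5 = (-1)·(436) + (-1)·(-1932) + (0)·(1972) + (-1)·(920) + (0)·(-634) + (1)·(-529) = 47
  c_6 = (0)·(436) + (0)·(-1932) + (0)·(1972) + (0)·(920) + (-1)·(-634) + (0)·(-529) = 634
Expand coordinatewise in base 11:
  c_1 = 298 = 1·11^0 + 5·11^1 + 2·11^2
  c_2 = 1270 = 5·11^0 + 5·11^1 + 10·11^2
  c_3 = 920 = 7·11^0 + 6·11^1 + 7·11^2
  c_4 = 344 = 3·11^0 + 9·11^1 + 2·11^2
  c_5 = 47 = 3·11^0 + 4·11^1
  c_6 = 634 = 7·11^0 + 2·11^1 + 5·11^2
p-restricted factor λ_0 = (1, 5, 7, 3, 3, 7)
p-restricted factor λ_1 = (5, 5, 6, 9, 4, 2)
p-restricted factor λ_2 = (2, 10, 7, 2, 0, 5)

((1, 5, 7, 3, 3, 7), (5, 5, 6, 9, 4, 2), (2, 10, 7, 2, 0, 5))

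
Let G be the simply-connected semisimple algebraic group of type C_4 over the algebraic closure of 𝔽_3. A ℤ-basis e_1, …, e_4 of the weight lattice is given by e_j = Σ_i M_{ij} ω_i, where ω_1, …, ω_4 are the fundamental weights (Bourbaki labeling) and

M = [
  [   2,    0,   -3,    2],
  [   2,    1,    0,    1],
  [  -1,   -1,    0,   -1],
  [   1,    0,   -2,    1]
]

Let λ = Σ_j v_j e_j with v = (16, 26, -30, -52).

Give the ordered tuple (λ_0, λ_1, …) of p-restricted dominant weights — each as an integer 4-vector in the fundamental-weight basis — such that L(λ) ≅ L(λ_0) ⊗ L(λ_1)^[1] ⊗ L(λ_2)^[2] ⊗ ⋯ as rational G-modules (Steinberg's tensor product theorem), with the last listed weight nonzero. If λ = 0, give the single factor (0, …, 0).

((0, 0, 1, 0), (0, 2, 0, 2), (2, 0, 1, 2))

In the fundamental-weight basis, λ has coordinates c = M·v (v = (16, 26, -30, -52)):
  c_1 = (2)·(16) + (0)·(26) + (-3)·(-30) + (2)·(-52) = 18
  c_2 = (2)·(16) + (1)·(26) + (0)·(-30) + (1)·(-52) = 6
  c_3 = (-1)·(16) + (-1)·(26) + (0)·(-30) + (-1)·(-52) = 10
  c_4 = (1)·(16) + (0)·(26) + (-2)·(-30) + (1)·(-52) = 24
Writing each c_i in base p = 3:
  c_1 = 18 = 0·3^0 + 0·3^1 + 2·3^2
  c_2 = 6 = 0·3^0 + 2·3^1
  c_3 = 10 = 1·3^0 + 0·3^1 + 1·3^2
  c_4 = 24 = 0·3^0 + 2·3^1 + 2·3^2
Factor λ_0 = (0, 0, 1, 0)
Factor λ_1 = (0, 2, 0, 2)
Factor λ_2 = (2, 0, 1, 2)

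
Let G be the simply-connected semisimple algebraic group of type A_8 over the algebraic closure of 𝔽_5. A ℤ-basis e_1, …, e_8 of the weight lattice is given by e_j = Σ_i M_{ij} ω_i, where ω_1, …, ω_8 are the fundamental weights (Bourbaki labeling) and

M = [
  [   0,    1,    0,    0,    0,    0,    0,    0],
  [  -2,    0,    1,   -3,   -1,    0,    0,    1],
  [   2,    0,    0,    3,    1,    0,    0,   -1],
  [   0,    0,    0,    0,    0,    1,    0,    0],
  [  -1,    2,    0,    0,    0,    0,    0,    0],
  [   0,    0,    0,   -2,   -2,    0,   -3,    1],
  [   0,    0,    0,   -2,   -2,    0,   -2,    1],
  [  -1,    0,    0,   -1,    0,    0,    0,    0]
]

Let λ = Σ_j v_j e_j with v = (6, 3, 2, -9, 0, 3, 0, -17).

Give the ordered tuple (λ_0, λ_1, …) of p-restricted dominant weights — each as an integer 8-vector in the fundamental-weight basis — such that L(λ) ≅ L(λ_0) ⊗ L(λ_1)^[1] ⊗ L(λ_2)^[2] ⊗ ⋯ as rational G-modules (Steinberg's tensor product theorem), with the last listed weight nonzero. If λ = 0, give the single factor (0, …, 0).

Compute c_i = Σ_j M_{ij} v_j with v = (6, 3, 2, -9, 0, 3, 0, -17):
  c_1 = (0)·(6) + (1)·(3) + (0)·(2) + (0)·(-9) + (0)·(0) + (0)·(3) + (0)·(0) + (0)·(-17) = 3
  c_2 = (-2)·(6) + (0)·(3) + (1)·(2) + (-3)·(-9) + (-1)·(0) + (0)·(3) + (0)·(0) + (1)·(-17) = 0
  c_3 = (2)·(6) + (0)·(3) + (0)·(2) + (3)·(-9) + (1)·(0) + (0)·(3) + (0)·(0) + (-1)·(-17) = 2
  c_4 = (0)·(6) + (0)·(3) + (0)·(2) + (0)·(-9) + (0)·(0) + (1)·(3) + (0)·(0) + (0)·(-17) = 3
  c_5 = (-1)·(6) + (2)·(3) + (0)·(2) + (0)·(-9) + (0)·(0) + (0)·(3) + (0)·(0) + (0)·(-17) = 0
  c_6 = (0)·(6) + (0)·(3) + (0)·(2) + (-2)·(-9) + (-2)·(0) + (0)·(3) + (-3)·(0) + (1)·(-17) = 1
  c_7 = (0)·(6) + (0)·(3) + (0)·(2) + (-2)·(-9) + (-2)·(0) + (0)·(3) + (-2)·(0) + (1)·(-17) = 1
  c_8 = (-1)·(6) + (0)·(3) + (0)·(2) + (-1)·(-9) + (0)·(0) + (0)·(3) + (0)·(0) + (0)·(-17) = 3
p = 5; digits c_i = Σ_j d_{ij}·5^j, 0 ≤ d_{ij} < 5:
  c_1 = 3 = 3·5^0
  c_2 = 0
  c_3 = 2 = 2·5^0
  c_4 = 3 = 3·5^0
  c_5 = 0
  c_6 = 1 = 1·5^0
  c_7 = 1 = 1·5^0
  c_8 = 3 = 3·5^0
p-restricted factor λ_0 = (3, 0, 2, 3, 0, 1, 1, 3)

((3, 0, 2, 3, 0, 1, 1, 3),)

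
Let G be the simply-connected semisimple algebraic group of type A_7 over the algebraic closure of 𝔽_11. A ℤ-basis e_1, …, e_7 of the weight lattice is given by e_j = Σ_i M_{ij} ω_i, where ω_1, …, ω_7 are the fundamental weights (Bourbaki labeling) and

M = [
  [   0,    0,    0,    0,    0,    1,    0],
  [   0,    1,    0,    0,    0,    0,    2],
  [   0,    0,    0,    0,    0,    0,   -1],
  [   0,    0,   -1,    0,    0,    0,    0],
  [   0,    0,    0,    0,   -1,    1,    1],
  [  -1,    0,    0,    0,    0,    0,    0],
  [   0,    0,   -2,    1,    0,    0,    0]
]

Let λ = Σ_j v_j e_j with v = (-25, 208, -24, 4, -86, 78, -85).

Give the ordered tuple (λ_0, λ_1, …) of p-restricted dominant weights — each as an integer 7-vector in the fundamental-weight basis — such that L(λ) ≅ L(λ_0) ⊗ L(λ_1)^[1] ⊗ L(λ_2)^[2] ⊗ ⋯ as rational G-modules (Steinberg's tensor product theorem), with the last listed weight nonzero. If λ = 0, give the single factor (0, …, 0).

((1, 5, 8, 2, 2, 3, 8), (7, 3, 7, 2, 7, 2, 4))

Compute c_i = Σ_j M_{ij} v_j with v = (-25, 208, -24, 4, -86, 78, -85):
  c_1 = 0*-25 + 0*208 + 0*-24 + 0*4 + 0*-86 + 1*78 + 0*-85 = 78
  c_2 = 0*-25 + 1*208 + 0*-24 + 0*4 + 0*-86 + 0*78 + 2*-85 = 38
  c_3 = 0*-25 + 0*208 + 0*-24 + 0*4 + 0*-86 + 0*78 + -1*-85 = 85
  c_4 = 0*-25 + 0*208 + -1*-24 + 0*4 + 0*-86 + 0*78 + 0*-85 = 24
  c_5 = 0*-25 + 0*208 + 0*-24 + 0*4 + -1*-86 + 1*78 + 1*-85 = 79
  c_6 = -1*-25 + 0*208 + 0*-24 + 0*4 + 0*-86 + 0*78 + 0*-85 = 25
  c_7 = 0*-25 + 0*208 + -2*-24 + 1*4 + 0*-86 + 0*78 + 0*-85 = 52
Expand coordinatewise in base 11:
  c_1 = 78 = 1·11^0 + 7·11^1
  c_2 = 38 = 5·11^0 + 3·11^1
  c_3 = 85 = 8·11^0 + 7·11^1
  c_4 = 24 = 2·11^0 + 2·11^1
  c_5 = 79 = 2·11^0 + 7·11^1
  c_6 = 25 = 3·11^0 + 2·11^1
  c_7 = 52 = 8·11^0 + 4·11^1
Factor λ_0 = (1, 5, 8, 2, 2, 3, 8)
Factor λ_1 = (7, 3, 7, 2, 7, 2, 4)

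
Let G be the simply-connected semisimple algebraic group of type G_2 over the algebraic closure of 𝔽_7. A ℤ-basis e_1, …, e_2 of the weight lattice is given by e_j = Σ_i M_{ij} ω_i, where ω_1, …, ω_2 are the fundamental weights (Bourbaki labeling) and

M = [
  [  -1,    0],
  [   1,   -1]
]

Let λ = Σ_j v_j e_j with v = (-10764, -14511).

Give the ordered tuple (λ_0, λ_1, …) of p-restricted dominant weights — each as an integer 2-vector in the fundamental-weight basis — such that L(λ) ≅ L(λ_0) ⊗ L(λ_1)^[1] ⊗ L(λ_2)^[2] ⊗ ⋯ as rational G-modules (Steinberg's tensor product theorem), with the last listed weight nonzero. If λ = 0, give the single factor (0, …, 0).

((5, 2), (4, 3), (2, 6), (3, 3), (4, 1))

ω-coordinates c = M·v, v = (-10764, -14511):
  c_1 = -1*-10764 + 0*-14511 = 10764
  c_2 = 1*-10764 + -1*-14511 = 3747
Base-7 expansion of each c_i:
  c_1 = 10764 = 5·7^0 + 4·7^1 + 2·7^2 + 3·7^3 + 4·7^4
  c_2 = 3747 = 2·7^0 + 3·7^1 + 6·7^2 + 3·7^3 + 1·7^4
p-restricted factor λ_0 = (5, 2)
p-restricted factor λ_1 = (4, 3)
p-restricted factor λ_2 = (2, 6)
p-restricted factor λ_3 = (3, 3)
p-restricted factor λ_4 = (4, 1)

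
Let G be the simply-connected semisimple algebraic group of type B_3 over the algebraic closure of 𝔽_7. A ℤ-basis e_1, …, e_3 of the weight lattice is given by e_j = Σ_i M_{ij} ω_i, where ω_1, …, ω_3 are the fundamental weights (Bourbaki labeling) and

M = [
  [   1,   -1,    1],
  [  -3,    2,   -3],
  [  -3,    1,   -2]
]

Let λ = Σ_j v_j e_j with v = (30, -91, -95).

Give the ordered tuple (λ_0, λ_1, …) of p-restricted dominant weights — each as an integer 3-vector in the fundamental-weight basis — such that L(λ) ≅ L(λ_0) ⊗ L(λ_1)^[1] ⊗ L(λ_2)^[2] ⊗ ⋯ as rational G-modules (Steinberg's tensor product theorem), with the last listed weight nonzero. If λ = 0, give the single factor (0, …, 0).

((5, 6, 2), (3, 1, 1))

ω-coordinates c = M·v, v = (30, -91, -95):
  c_1 = 1*30 + -1*-91 + 1*-95 = 26
  c_2 = -3*30 + 2*-91 + -3*-95 = 13
  c_3 = -3*30 + 1*-91 + -2*-95 = 9
Base-7 expansion of each c_i:
  c_1 = 26 = 5·7^0 + 3·7^1
  c_2 = 13 = 6·7^0 + 1·7^1
  c_3 = 9 = 2·7^0 + 1·7^1
Factor λ_0 = (5, 6, 2)
Factor λ_1 = (3, 1, 1)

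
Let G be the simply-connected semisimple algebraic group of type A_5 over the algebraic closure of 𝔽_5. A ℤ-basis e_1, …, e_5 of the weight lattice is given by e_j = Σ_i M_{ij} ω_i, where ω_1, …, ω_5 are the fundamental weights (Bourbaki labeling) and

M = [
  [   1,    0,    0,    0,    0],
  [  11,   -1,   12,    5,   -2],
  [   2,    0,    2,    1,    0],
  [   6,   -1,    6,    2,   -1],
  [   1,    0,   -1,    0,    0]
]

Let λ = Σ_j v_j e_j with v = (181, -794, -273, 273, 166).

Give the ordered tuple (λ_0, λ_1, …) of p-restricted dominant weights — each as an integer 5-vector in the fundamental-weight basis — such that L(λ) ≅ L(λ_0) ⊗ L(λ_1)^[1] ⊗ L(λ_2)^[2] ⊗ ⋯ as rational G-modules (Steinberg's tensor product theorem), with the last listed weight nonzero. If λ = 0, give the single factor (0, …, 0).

((1, 2, 4, 2, 4), (1, 3, 2, 4, 0), (2, 1, 3, 4, 3), (1, 4, 0, 4, 3))

In the fundamental-weight basis, λ has coordinates c = M·v (v = (181, -794, -273, 273, 166)):
  c_1 = 1·181 + (0)·(-794) + (0)·(-273) + 0·273 + 0·166 = 181
  c_2 = 11·181 + (-1)·(-794) + (12)·(-273) + 5·273 + (-2)·(166) = 542
  c_3 = 2·181 + (0)·(-794) + (2)·(-273) + 1·273 + 0·166 = 89
  c_4 = 6·181 + (-1)·(-794) + (6)·(-273) + 2·273 + (-1)·(166) = 622
  c_5 = 1·181 + (0)·(-794) + (-1)·(-273) + 0·273 + 0·166 = 454
p = 5; digits c_i = Σ_j d_{ij}·5^j, 0 ≤ d_{ij} < 5:
  c_1 = 181 = 1·5^0 + 1·5^1 + 2·5^2 + 1·5^3
  c_2 = 542 = 2·5^0 + 3·5^1 + 1·5^2 + 4·5^3
  c_3 = 89 = 4·5^0 + 2·5^1 + 3·5^2
  c_4 = 622 = 2·5^0 + 4·5^1 + 4·5^2 + 4·5^3
  c_5 = 454 = 4·5^0 + 0·5^1 + 3·5^2 + 3·5^3
λ_0 = (1, 2, 4, 2, 4)
λ_1 = (1, 3, 2, 4, 0)
λ_2 = (2, 1, 3, 4, 3)
λ_3 = (1, 4, 0, 4, 3)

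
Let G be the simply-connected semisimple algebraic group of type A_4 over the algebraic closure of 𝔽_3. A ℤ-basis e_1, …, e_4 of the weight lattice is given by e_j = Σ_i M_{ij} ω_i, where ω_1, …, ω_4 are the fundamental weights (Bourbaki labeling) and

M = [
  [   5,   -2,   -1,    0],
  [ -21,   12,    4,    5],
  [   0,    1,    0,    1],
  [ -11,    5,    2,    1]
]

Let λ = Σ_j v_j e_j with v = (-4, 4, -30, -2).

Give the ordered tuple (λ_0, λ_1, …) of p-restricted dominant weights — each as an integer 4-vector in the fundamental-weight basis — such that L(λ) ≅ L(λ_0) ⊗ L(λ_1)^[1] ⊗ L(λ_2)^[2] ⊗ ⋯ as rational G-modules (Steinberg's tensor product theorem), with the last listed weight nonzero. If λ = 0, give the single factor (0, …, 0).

Converting to the ω-basis (c_i = row i of M dotted with v = (-4, 4, -30, -2)):
  c_1 = 5*-4 + -2*4 + -1*-30 + 0*-2 = 2
  c_2 = -21*-4 + 12*4 + 4*-30 + 5*-2 = 2
  c_3 = 0*-4 + 1*4 + 0*-30 + 1*-2 = 2
  c_4 = -11*-4 + 5*4 + 2*-30 + 1*-2 = 2
Writing each c_i in base p = 3:
  c_1 = 2 = 2·3^0
  c_2 = 2 = 2·3^0
  c_3 = 2 = 2·3^0
  c_4 = 2 = 2·3^0
Factor λ_0 = (2, 2, 2, 2)

((2, 2, 2, 2),)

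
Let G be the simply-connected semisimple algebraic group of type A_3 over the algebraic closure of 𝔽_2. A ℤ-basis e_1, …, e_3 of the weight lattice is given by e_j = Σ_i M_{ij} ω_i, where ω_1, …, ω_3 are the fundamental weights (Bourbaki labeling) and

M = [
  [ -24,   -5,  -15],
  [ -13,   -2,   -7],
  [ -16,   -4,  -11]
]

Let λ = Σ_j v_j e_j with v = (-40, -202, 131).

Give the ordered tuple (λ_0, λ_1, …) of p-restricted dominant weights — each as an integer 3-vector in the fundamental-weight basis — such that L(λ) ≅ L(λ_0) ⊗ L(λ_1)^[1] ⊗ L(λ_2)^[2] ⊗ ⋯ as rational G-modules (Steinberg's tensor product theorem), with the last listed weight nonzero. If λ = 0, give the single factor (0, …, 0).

In the fundamental-weight basis, λ has coordinates c = M·v (v = (-40, -202, 131)):
  c_1 = (-24)·(-40) + (-5)·(-202) + (-15)·(131) = 5
  c_2 = (-13)·(-40) + (-2)·(-202) + (-7)·(131) = 7
  c_3 = (-16)·(-40) + (-4)·(-202) + (-11)·(131) = 7
Base-2 expansion of each c_i:
  c_1 = 5 = 1·2^0 + 0·2^1 + 1·2^2
  c_2 = 7 = 1·2^0 + 1·2^1 + 1·2^2
  c_3 = 7 = 1·2^0 + 1·2^1 + 1·2^2
Factor λ_0 = (1, 1, 1)
Factor λ_1 = (0, 1, 1)
Factor λ_2 = (1, 1, 1)

((1, 1, 1), (0, 1, 1), (1, 1, 1))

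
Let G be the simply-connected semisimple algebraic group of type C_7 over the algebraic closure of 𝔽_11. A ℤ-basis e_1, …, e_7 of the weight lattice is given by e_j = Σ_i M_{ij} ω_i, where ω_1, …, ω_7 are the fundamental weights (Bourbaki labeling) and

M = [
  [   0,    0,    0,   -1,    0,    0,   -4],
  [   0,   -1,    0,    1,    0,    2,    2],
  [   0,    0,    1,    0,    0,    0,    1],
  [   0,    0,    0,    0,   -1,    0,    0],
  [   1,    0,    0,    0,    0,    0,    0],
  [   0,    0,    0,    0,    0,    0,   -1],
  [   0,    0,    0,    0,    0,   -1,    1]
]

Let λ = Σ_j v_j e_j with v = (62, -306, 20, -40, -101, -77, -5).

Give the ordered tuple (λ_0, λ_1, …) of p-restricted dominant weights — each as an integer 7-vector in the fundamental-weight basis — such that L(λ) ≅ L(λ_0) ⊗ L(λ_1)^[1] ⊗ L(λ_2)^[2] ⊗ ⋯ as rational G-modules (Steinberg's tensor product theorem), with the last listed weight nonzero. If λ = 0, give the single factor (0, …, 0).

Compute c_i = Σ_j M_{ij} v_j with v = (62, -306, 20, -40, -101, -77, -5):
  c_1 = 0·62 + (0)·(-306) + 0·20 + (-1)·(-40) + (0)·(-101) + (0)·(-77) + (-4)·(-5) = 60
  c_2 = 0·62 + (-1)·(-306) + 0·20 + (1)·(-40) + (0)·(-101) + (2)·(-77) + (2)·(-5) = 102
  c_3 = 0·62 + (0)·(-306) + 1·20 + (0)·(-40) + (0)·(-101) + (0)·(-77) + (1)·(-5) = 15
  c_4 = 0·62 + (0)·(-306) + 0·20 + (0)·(-40) + (-1)·(-101) + (0)·(-77) + (0)·(-5) = 101
  c_5 = 1·62 + (0)·(-306) + 0·20 + (0)·(-40) + (0)·(-101) + (0)·(-77) + (0)·(-5) = 62
  c_6 = 0·62 + (0)·(-306) + 0·20 + (0)·(-40) + (0)·(-101) + (0)·(-77) + (-1)·(-5) = 5
  c_7 = 0·62 + (0)·(-306) + 0·20 + (0)·(-40) + (0)·(-101) + (-1)·(-77) + (1)·(-5) = 72
Expand coordinatewise in base 11:
  c_1 = 60 = 5·11^0 + 5·11^1
  c_2 = 102 = 3·11^0 + 9·11^1
  c_3 = 15 = 4·11^0 + 1·11^1
  c_4 = 101 = 2·11^0 + 9·11^1
  c_5 = 62 = 7·11^0 + 5·11^1
  c_6 = 5 = 5·11^0
  c_7 = 72 = 6·11^0 + 6·11^1
λ_0 = (5, 3, 4, 2, 7, 5, 6)
λ_1 = (5, 9, 1, 9, 5, 0, 6)

((5, 3, 4, 2, 7, 5, 6), (5, 9, 1, 9, 5, 0, 6))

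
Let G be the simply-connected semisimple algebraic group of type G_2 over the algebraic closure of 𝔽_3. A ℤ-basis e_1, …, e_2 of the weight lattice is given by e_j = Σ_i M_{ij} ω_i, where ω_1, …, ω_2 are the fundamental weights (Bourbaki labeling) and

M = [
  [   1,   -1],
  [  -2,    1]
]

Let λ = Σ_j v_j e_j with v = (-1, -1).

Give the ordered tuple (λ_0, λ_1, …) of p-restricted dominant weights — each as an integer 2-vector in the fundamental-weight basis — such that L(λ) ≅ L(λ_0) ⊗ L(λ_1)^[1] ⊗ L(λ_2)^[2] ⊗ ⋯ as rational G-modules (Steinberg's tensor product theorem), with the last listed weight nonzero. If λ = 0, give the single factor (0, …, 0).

((0, 1),)

Change of basis e → ω: c = M·v where v = (-1, -1):
  c_1 = 1*-1 + -1*-1 = 0
  c_2 = -2*-1 + 1*-1 = 1
p = 3; digits c_i = Σ_j d_{ij}·3^j, 0 ≤ d_{ij} < 3:
  c_1 = 0
  c_2 = 1 = 1·3^0
λ_0 = (0, 1)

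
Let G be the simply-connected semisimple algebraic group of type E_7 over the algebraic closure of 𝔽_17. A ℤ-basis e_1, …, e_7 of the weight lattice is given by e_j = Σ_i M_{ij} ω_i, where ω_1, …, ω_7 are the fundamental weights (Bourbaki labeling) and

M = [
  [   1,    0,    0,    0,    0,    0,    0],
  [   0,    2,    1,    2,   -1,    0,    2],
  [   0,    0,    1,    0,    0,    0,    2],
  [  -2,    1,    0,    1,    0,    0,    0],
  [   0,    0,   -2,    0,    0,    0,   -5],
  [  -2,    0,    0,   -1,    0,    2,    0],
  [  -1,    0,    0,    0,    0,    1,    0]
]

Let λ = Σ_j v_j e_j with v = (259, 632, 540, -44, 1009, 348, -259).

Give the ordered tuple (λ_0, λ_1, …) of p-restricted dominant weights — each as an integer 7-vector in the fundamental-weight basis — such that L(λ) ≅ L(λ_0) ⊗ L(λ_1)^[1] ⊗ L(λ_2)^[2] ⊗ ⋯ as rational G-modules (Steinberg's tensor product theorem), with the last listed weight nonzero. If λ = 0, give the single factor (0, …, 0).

((4, 2, 5, 2, 11, 1, 4), (15, 11, 1, 4, 12, 13, 5))

Change of basis e → ω: c = M·v where v = (259, 632, 540, -44, 1009, 348, -259):
  c_1 = 1·259 + 0·632 + 0·540 + (0)·(-44) + 0·1009 + 0·348 + (0)·(-259) = 259
  c_2 = 0·259 + 2·632 + 1·540 + (2)·(-44) + (-1)·(1009) + 0·348 + (2)·(-259) = 189
  c_3 = 0·259 + 0·632 + 1·540 + (0)·(-44) + 0·1009 + 0·348 + (2)·(-259) = 22
  c_4 = (-2)·(259) + 1·632 + 0·540 + (1)·(-44) + 0·1009 + 0·348 + (0)·(-259) = 70
  c_5 = 0·259 + 0·632 + (-2)·(540) + (0)·(-44) + 0·1009 + 0·348 + (-5)·(-259) = 215
  c_6 = (-2)·(259) + 0·632 + 0·540 + (-1)·(-44) + 0·1009 + 2·348 + (0)·(-259) = 222
  c_7 = (-1)·(259) + 0·632 + 0·540 + (0)·(-44) + 0·1009 + 1·348 + (0)·(-259) = 89
Writing each c_i in base p = 17:
  c_1 = 259 = 4·17^0 + 15·17^1
  c_2 = 189 = 2·17^0 + 11·17^1
  c_3 = 22 = 5·17^0 + 1·17^1
  c_4 = 70 = 2·17^0 + 4·17^1
  c_5 = 215 = 11·17^0 + 12·17^1
  c_6 = 222 = 1·17^0 + 13·17^1
  c_7 = 89 = 4·17^0 + 5·17^1
Factor λ_0 = (4, 2, 5, 2, 11, 1, 4)
Factor λ_1 = (15, 11, 1, 4, 12, 13, 5)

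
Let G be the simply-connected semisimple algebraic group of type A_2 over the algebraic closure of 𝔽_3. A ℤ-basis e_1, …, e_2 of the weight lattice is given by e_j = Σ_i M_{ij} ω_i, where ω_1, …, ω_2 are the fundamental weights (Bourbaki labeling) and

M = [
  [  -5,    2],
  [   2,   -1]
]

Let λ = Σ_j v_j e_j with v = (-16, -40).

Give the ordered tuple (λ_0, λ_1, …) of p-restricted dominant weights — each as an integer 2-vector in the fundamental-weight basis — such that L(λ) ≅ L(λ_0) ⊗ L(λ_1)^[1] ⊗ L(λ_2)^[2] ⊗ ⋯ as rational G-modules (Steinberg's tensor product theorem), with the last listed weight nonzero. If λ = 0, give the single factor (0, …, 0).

Compute c_i = Σ_j M_{ij} v_j with v = (-16, -40):
  c_1 = -5*-16 + 2*-40 = 0
  c_2 = 2*-16 + -1*-40 = 8
Expand coordinatewise in base 3:
  c_1 = 0
  c_2 = 8 = 2·3^0 + 2·3^1
Factor λ_0 = (0, 2)
Factor λ_1 = (0, 2)

((0, 2), (0, 2))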